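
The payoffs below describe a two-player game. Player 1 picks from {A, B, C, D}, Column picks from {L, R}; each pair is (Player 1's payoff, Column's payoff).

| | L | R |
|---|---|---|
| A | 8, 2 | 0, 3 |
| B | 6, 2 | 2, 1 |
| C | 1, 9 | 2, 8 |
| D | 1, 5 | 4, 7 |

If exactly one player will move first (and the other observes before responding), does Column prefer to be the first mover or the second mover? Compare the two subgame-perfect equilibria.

If Player 1 leads: Column's best replies are A→R, B→L, C→L, D→R; Player 1's induced payoffs 0, 6, 1, 4; outcome (B, L), payoffs (6, 2).
If Column leads: Player 1's best replies are L→A, R→D; Column's induced payoffs 2, 7; outcome (D, R), payoffs (4, 7).
Column gets 7 moving first and 2 moving second, so Column prefers to move first.

first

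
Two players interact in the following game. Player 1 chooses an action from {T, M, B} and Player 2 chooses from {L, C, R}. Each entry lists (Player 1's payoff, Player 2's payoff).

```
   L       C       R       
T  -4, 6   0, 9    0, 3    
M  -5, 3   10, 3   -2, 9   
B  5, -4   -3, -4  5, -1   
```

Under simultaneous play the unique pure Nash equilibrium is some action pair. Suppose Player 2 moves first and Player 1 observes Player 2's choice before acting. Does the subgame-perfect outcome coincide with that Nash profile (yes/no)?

Backward induction with Player 2 moving first.
- L → Player 1 plays B (best of -4, -5, 5); Player 2 gets -4.
- C → Player 1 plays M (best of 0, 10, -3); Player 2 gets 3.
- R → Player 1 plays B (best of 0, -2, 5); Player 2 gets -1.
Maximizing over -4, 3, -1, Player 2 chooses C. Subgame-perfect outcome: (M, C) with payoffs (10, 3).
Now find the simultaneous Nash equilibrium.
Player 1's best replies: L→B; C→M; R→B.
Player 2's best replies: T→C; M→R; B→R.
The unique mutual best reply is (B, R), giving (5, -1).
Sequential outcome (M, C) differs from the Nash profile (B, R).

no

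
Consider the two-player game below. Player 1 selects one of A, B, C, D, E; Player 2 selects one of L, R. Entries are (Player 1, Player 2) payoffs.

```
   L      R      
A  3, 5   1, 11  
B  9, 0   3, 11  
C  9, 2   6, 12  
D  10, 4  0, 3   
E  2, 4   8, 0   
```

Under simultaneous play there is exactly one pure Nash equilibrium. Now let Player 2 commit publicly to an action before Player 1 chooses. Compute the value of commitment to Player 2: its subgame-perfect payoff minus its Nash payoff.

0

Work backward from Player 1's decision.
- L → Player 1 plays D (best of 3, 9, 9, 10, 2); Player 2 gets 4.
- R → Player 1 plays E (best of 1, 3, 6, 0, 8); Player 2 gets 0.
Maximizing over 4, 0, Player 2 chooses L. Subgame-perfect outcome: (D, L) with payoffs (10, 4).
Now find the simultaneous Nash equilibrium.
Player 1's best replies: L→D; R→E.
Player 2's best replies: A→R; B→R; C→R; D→L; E→L.
The unique mutual best reply is (D, L), giving (10, 4).
Player 2's commitment gain: 4 − 4 = 0.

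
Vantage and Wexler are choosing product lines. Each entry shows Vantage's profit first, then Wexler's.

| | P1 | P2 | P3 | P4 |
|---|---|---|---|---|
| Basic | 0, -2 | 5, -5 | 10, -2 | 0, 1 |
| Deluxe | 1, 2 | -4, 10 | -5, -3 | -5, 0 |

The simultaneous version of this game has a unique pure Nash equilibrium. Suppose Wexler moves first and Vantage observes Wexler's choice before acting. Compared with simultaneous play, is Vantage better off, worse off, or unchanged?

Backward induction with Wexler moving first.
- P1: BR = Deluxe, leader payoff 2.
- P2: BR = Basic, leader payoff -5.
- P3: BR = Basic, leader payoff -2.
- P4: BR = Basic, leader payoff 1.
Wexler's induced payoffs are 2, -5, -2, 1, so Wexler commits to P1. Subgame-perfect outcome: (Deluxe, P1) with payoffs (1, 2).
Now find the simultaneous Nash equilibrium.
Vantage's best replies: P1→Deluxe; P2→Basic; P3→Basic; P4→Basic.
Wexler's best replies: Basic→P4; Deluxe→P2.
Only (Basic, P4) has each player best-responding; Nash payoffs (0, 1).
Vantage earns 1 sequentially versus 0 at the Nash outcome: better off.

better off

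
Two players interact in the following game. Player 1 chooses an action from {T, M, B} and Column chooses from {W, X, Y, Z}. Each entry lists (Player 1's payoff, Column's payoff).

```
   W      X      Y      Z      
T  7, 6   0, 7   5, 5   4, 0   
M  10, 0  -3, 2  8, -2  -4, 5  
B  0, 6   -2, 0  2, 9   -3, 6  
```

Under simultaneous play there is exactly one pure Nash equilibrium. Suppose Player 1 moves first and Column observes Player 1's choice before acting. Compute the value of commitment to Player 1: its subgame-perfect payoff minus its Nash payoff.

2

Column best-responds to each possible Player 1 move:
- T → Column plays X (best of 6, 7, 5, 0); Player 1 gets 0.
- M → Column plays Z (best of 0, 2, -2, 5); Player 1 gets -4.
- B → Column plays Y (best of 6, 0, 9, 6); Player 1 gets 2.
Maximizing over 0, -4, 2, Player 1 chooses B. Subgame-perfect outcome: (B, Y) with payoffs (2, 9).
For the simultaneous game, intersect best replies.
Player 1's best replies: W→M; X→T; Y→M; Z→T.
Column's best replies: T→X; M→Z; B→Y.
Only (T, X) has each player best-responding; Nash payoffs (0, 7).
Player 1's commitment gain: 2 − 0 = 2.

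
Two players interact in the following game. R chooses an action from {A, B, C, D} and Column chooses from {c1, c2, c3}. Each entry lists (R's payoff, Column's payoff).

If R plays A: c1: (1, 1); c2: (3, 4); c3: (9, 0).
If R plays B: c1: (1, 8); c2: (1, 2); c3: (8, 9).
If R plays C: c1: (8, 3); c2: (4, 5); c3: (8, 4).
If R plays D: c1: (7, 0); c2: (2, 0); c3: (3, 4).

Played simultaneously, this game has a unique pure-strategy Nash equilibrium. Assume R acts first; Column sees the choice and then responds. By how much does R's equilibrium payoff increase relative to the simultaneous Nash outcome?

4

Backward induction with R moving first.
- A: Column compares 1, 4, 0 and picks c2; R would get 3.
- B: Column compares 8, 2, 9 and picks c3; R would get 8.
- C: Column compares 3, 5, 4 and picks c2; R would get 4.
- D: Column compares 0, 0, 4 and picks c3; R would get 3.
R's induced payoffs are 3, 8, 4, 3, so R commits to B. Subgame-perfect outcome: (B, c3) with payoffs (8, 9).
Under simultaneous play:
R's best replies: c1→C; c2→C; c3→A.
Column's best replies: A→c2; B→c3; C→c2; D→c3.
The unique mutual best reply is (C, c2), giving (4, 5).
R's commitment gain: 8 − 4 = 4.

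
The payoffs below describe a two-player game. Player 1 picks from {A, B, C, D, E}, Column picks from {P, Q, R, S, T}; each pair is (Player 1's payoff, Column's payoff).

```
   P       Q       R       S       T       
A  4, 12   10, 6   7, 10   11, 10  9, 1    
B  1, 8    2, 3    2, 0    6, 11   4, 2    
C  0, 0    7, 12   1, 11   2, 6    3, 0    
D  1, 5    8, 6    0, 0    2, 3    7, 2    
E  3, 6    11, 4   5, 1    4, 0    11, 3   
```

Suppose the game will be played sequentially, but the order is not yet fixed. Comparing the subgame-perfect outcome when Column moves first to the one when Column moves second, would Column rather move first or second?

first

If Player 1 leads: Column's best replies are A→P, B→S, C→Q, D→Q, E→P; Player 1's induced payoffs 4, 6, 7, 8, 3; outcome (D, Q), payoffs (8, 6).
If Column leads: Player 1's best replies are P→A, Q→E, R→A, S→A, T→E; Column's induced payoffs 12, 4, 10, 10, 3; outcome (A, P), payoffs (4, 12).
Column gets 12 moving first and 6 moving second, so Column prefers to move first.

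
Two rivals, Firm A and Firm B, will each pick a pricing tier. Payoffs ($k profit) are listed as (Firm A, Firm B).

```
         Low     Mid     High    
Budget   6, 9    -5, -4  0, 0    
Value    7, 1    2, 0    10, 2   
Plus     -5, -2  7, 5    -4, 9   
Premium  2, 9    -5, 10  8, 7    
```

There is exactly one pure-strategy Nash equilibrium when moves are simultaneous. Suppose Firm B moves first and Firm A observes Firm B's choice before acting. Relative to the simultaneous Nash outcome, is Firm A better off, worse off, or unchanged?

Solve by backward induction (Firm B leads).
- Low: BR = Value, leader payoff 1.
- Mid: BR = Plus, leader payoff 5.
- High: BR = Value, leader payoff 2.
Among 1, 5, 2, the best is 5 at Mid. Subgame-perfect outcome: (Plus, Mid) with payoffs (7, 5).
Now find the simultaneous Nash equilibrium.
Firm A's best replies: Low→Value; Mid→Plus; High→Value.
Firm B's best replies: Budget→Low; Value→High; Plus→High; Premium→Mid.
Only (Value, High) has each player best-responding; Nash payoffs (10, 2).
Firm A earns 7 sequentially versus 10 at the Nash outcome: worse off.

worse off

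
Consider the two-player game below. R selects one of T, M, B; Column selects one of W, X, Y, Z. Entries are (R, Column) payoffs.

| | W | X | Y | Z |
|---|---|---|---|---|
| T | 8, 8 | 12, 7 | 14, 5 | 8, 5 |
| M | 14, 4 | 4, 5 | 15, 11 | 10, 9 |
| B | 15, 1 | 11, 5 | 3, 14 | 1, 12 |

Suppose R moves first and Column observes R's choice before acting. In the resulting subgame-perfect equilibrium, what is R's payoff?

15

Backward induction with R moving first.
- T → Column plays W (best of 8, 7, 5, 5); R gets 8.
- M → Column plays Y (best of 4, 5, 11, 9); R gets 15.
- B → Column plays Y (best of 1, 5, 14, 12); R gets 3.
Maximizing over 8, 15, 3, R chooses M. Subgame-perfect outcome: (M, Y) with payoffs (15, 11).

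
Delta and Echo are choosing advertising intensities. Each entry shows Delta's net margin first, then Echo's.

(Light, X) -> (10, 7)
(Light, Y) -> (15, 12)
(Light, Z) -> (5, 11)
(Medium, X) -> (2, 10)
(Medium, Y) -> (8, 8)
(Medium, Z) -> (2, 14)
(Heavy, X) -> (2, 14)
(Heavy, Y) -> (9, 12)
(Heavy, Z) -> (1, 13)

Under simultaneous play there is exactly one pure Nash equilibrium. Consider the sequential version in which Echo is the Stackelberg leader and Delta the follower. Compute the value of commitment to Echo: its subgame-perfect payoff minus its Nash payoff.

Delta best-responds to each possible Echo move:
- X → Delta plays Light (best of 10, 2, 2); Echo gets 7.
- Y → Delta plays Light (best of 15, 8, 9); Echo gets 12.
- Z → Delta plays Light (best of 5, 2, 1); Echo gets 11.
Echo's induced payoffs are 7, 12, 11, so Echo commits to Y. Subgame-perfect outcome: (Light, Y) with payoffs (15, 12).
Now find the simultaneous Nash equilibrium.
Delta's best replies: X→Light; Y→Light; Z→Light.
Echo's best replies: Light→Y; Medium→Z; Heavy→X.
The unique mutual best reply is (Light, Y), giving (15, 12).
Echo's commitment gain: 12 − 12 = 0.

0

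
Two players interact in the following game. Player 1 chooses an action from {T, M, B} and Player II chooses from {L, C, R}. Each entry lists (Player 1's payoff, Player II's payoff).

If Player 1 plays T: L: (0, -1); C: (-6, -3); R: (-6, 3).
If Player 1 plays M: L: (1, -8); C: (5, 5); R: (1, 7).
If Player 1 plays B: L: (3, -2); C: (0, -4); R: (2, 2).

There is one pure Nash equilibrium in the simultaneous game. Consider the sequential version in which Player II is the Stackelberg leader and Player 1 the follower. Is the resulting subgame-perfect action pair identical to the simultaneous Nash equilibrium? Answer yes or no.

no

Backward induction with Player II moving first.
- L: Player 1 compares 0, 1, 3 and picks B; Player II would get -2.
- C: Player 1 compares -6, 5, 0 and picks M; Player II would get 5.
- R: Player 1 compares -6, 1, 2 and picks B; Player II would get 2.
Among -2, 5, 2, the best is 5 at C. Subgame-perfect outcome: (M, C) with payoffs (5, 5).
For the simultaneous game, intersect best replies.
Player 1's best replies: L→B; C→M; R→B.
Player II's best replies: T→R; M→R; B→R.
The unique mutual best reply is (B, R), giving (2, 2).
Sequential outcome (M, C) differs from the Nash profile (B, R).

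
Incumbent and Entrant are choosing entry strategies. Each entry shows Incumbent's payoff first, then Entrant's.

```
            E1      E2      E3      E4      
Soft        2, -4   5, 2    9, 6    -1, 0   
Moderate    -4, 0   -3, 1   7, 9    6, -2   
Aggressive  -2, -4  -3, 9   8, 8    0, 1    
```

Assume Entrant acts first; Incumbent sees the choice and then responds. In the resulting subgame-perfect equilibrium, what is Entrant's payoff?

6

Backward induction with Entrant moving first.
- E1: BR = Soft, leader payoff -4.
- E2: BR = Soft, leader payoff 2.
- E3: BR = Soft, leader payoff 6.
- E4: BR = Moderate, leader payoff -2.
Maximizing over -4, 2, 6, -2, Entrant chooses E3. Subgame-perfect outcome: (Soft, E3) with payoffs (9, 6).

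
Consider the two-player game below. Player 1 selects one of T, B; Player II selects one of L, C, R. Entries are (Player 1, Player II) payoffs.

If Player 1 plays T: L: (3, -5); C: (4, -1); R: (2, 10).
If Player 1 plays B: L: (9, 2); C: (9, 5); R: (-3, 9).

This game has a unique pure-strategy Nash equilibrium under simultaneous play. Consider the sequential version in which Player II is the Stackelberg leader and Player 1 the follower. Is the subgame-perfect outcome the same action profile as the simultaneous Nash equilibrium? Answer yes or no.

yes

Backward induction with Player II moving first.
- L: Player 1 compares 3, 9 and picks B; Player II would get 2.
- C: Player 1 compares 4, 9 and picks B; Player II would get 5.
- R: Player 1 compares 2, -3 and picks T; Player II would get 10.
Player II's induced payoffs are 2, 5, 10, so Player II commits to R. Subgame-perfect outcome: (T, R) with payoffs (2, 10).
For the simultaneous game, intersect best replies.
Player 1's best replies: L→B; C→B; R→T.
Player II's best replies: T→R; B→R.
The unique mutual best reply is (T, R), giving (2, 10).
Sequential outcome (T, R) coincides with the Nash profile (T, R).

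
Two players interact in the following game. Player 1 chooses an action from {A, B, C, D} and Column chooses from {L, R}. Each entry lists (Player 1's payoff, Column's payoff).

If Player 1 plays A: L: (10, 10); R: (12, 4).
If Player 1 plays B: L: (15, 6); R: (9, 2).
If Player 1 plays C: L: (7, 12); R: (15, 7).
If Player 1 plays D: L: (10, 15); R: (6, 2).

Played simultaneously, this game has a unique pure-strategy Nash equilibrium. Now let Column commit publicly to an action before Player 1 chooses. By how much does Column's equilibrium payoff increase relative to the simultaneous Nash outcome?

Solve by backward induction (Column leads).
- L → Player 1 plays B (best of 10, 15, 7, 10); Column gets 6.
- R → Player 1 plays C (best of 12, 9, 15, 6); Column gets 7.
Maximizing over 6, 7, Column chooses R. Subgame-perfect outcome: (C, R) with payoffs (15, 7).
For the simultaneous game, intersect best replies.
Player 1's best replies: L→B; R→C.
Column's best replies: A→L; B→L; C→L; D→L.
The unique mutual best reply is (B, L), giving (15, 6).
Column's commitment gain: 7 − 6 = 1.

1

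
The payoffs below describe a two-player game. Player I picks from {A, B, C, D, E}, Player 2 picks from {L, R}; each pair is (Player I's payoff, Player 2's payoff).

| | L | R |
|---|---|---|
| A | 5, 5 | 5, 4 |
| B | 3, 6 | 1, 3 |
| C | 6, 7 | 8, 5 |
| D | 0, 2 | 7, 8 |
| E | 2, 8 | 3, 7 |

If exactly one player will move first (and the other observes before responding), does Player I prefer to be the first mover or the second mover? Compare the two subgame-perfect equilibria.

first

If Player I leads: Player 2's best replies are A→L, B→L, C→L, D→R, E→L; Player I's induced payoffs 5, 3, 6, 7, 2; outcome (D, R), payoffs (7, 8).
If Player 2 leads: Player I's best replies are L→C, R→C; Player 2's induced payoffs 7, 5; outcome (C, L), payoffs (6, 7).
Player I gets 7 moving first and 6 moving second, so Player I prefers to move first.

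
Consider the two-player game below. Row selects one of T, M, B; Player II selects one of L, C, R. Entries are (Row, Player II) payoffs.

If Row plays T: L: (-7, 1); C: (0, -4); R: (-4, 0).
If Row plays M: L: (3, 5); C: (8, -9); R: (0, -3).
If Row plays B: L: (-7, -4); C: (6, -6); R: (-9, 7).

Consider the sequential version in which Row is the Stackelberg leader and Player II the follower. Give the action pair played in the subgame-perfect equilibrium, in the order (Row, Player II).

Backward induction with Row moving first.
- T: BR = L, leader payoff -7.
- M: BR = L, leader payoff 3.
- B: BR = R, leader payoff -9.
Among -7, 3, -9, the best is 3 at M. Subgame-perfect outcome: (M, L) with payoffs (3, 5).

(M, L)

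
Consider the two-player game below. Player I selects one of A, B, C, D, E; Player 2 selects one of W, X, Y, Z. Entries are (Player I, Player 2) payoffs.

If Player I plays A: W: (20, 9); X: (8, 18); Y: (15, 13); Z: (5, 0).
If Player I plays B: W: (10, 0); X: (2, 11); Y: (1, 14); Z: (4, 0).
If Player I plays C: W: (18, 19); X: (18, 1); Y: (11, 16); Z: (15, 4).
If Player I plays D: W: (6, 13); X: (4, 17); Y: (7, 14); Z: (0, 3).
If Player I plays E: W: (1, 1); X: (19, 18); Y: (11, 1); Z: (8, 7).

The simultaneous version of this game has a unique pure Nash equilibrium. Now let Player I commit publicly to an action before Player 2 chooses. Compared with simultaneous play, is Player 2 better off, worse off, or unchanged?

Solve by backward induction (Player I leads).
- A: Player 2 compares 9, 18, 13, 0 and picks X; Player I would get 8.
- B: Player 2 compares 0, 11, 14, 0 and picks Y; Player I would get 1.
- C: Player 2 compares 19, 1, 16, 4 and picks W; Player I would get 18.
- D: Player 2 compares 13, 17, 14, 3 and picks X; Player I would get 4.
- E: Player 2 compares 1, 18, 1, 7 and picks X; Player I would get 19.
Among 8, 1, 18, 4, 19, the best is 19 at E. Subgame-perfect outcome: (E, X) with payoffs (19, 18).
Under simultaneous play:
Player I's best replies: W→A; X→E; Y→A; Z→C.
Player 2's best replies: A→X; B→Y; C→W; D→X; E→X.
The unique mutual best reply is (E, X), giving (19, 18).
Player 2 earns 18 sequentially versus 18 at the Nash outcome: unchanged.

unchanged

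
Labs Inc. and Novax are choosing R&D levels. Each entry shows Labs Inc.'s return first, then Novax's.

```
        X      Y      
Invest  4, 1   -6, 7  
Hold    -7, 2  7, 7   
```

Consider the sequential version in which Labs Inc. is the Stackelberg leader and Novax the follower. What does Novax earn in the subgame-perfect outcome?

Work backward from Novax's decision.
- Invest → Novax plays Y (best of 1, 7); Labs Inc. gets -6.
- Hold → Novax plays Y (best of 2, 7); Labs Inc. gets 7.
Maximizing over -6, 7, Labs Inc. chooses Hold. Subgame-perfect outcome: (Hold, Y) with payoffs (7, 7).

7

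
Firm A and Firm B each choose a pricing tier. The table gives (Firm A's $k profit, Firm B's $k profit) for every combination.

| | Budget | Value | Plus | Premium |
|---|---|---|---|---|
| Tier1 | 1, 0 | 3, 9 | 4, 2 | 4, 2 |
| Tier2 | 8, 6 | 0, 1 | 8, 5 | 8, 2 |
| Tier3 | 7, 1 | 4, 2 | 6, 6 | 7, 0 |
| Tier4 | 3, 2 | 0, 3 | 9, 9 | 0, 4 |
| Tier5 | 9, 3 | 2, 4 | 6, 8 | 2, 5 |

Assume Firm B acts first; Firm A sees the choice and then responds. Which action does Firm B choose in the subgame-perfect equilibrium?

Plus

Firm A best-responds to each possible Firm B move:
- Budget → Firm A plays Tier5 (best of 1, 8, 7, 3, 9); Firm B gets 3.
- Value → Firm A plays Tier3 (best of 3, 0, 4, 0, 2); Firm B gets 2.
- Plus → Firm A plays Tier4 (best of 4, 8, 6, 9, 6); Firm B gets 9.
- Premium → Firm A plays Tier2 (best of 4, 8, 7, 0, 2); Firm B gets 2.
Among 3, 2, 9, 2, the best is 9 at Plus. Subgame-perfect outcome: (Tier4, Plus) with payoffs (9, 9).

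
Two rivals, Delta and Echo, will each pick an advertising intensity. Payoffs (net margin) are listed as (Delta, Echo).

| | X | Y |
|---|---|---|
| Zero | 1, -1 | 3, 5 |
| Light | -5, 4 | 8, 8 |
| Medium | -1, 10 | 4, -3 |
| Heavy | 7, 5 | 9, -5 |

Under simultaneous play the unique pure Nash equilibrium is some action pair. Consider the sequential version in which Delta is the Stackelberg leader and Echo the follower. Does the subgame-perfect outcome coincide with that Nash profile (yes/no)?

no

Echo best-responds to each possible Delta move:
- Zero → Echo plays Y (best of -1, 5); Delta gets 3.
- Light → Echo plays Y (best of 4, 8); Delta gets 8.
- Medium → Echo plays X (best of 10, -3); Delta gets -1.
- Heavy → Echo plays X (best of 5, -5); Delta gets 7.
Among 3, 8, -1, 7, the best is 8 at Light. Subgame-perfect outcome: (Light, Y) with payoffs (8, 8).
For the simultaneous game, intersect best replies.
Delta's best replies: X→Heavy; Y→Heavy.
Echo's best replies: Zero→Y; Light→Y; Medium→X; Heavy→X.
Only (Heavy, X) has each player best-responding; Nash payoffs (7, 5).
Sequential outcome (Light, Y) differs from the Nash profile (Heavy, X).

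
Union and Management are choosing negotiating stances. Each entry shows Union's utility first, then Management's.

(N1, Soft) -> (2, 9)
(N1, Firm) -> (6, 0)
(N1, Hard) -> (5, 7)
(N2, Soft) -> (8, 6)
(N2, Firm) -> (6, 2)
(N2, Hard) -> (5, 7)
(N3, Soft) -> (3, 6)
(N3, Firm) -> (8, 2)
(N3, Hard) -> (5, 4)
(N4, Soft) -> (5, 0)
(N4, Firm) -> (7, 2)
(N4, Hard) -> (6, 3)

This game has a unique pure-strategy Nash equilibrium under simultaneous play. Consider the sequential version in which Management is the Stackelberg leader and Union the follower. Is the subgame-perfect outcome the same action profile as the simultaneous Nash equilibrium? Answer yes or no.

Union best-responds to each possible Management move:
- Soft → Union plays N2 (best of 2, 8, 3, 5); Management gets 6.
- Firm → Union plays N3 (best of 6, 6, 8, 7); Management gets 2.
- Hard → Union plays N4 (best of 5, 5, 5, 6); Management gets 3.
Management's induced payoffs are 6, 2, 3, so Management commits to Soft. Subgame-perfect outcome: (N2, Soft) with payoffs (8, 6).
Now find the simultaneous Nash equilibrium.
Union's best replies: Soft→N2; Firm→N3; Hard→N4.
Management's best replies: N1→Soft; N2→Hard; N3→Soft; N4→Hard.
The unique mutual best reply is (N4, Hard), giving (6, 3).
Sequential outcome (N2, Soft) differs from the Nash profile (N4, Hard).

no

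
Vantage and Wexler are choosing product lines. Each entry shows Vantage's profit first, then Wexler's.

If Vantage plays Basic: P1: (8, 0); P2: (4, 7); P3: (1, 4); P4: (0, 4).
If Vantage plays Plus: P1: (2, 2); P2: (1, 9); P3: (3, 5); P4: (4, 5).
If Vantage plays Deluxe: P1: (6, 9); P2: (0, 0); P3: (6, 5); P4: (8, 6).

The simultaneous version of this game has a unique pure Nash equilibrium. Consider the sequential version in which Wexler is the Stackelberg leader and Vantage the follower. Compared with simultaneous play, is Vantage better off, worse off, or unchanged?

unchanged

Vantage best-responds to each possible Wexler move:
- P1: BR = Basic, leader payoff 0.
- P2: BR = Basic, leader payoff 7.
- P3: BR = Deluxe, leader payoff 5.
- P4: BR = Deluxe, leader payoff 6.
Wexler's induced payoffs are 0, 7, 5, 6, so Wexler commits to P2. Subgame-perfect outcome: (Basic, P2) with payoffs (4, 7).
Now find the simultaneous Nash equilibrium.
Vantage's best replies: P1→Basic; P2→Basic; P3→Deluxe; P4→Deluxe.
Wexler's best replies: Basic→P2; Plus→P2; Deluxe→P1.
Only (Basic, P2) has each player best-responding; Nash payoffs (4, 7).
Vantage earns 4 sequentially versus 4 at the Nash outcome: unchanged.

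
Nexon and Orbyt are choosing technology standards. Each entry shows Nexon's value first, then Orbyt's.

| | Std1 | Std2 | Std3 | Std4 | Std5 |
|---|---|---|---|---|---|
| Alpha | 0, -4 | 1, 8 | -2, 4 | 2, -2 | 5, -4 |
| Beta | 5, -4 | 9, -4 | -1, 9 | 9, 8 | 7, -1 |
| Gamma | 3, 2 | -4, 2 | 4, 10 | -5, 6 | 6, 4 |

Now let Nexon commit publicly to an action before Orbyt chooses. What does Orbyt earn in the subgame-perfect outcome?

10

Work backward from Orbyt's decision.
- Alpha: Orbyt compares -4, 8, 4, -2, -4 and picks Std2; Nexon would get 1.
- Beta: Orbyt compares -4, -4, 9, 8, -1 and picks Std3; Nexon would get -1.
- Gamma: Orbyt compares 2, 2, 10, 6, 4 and picks Std3; Nexon would get 4.
Maximizing over 1, -1, 4, Nexon chooses Gamma. Subgame-perfect outcome: (Gamma, Std3) with payoffs (4, 10).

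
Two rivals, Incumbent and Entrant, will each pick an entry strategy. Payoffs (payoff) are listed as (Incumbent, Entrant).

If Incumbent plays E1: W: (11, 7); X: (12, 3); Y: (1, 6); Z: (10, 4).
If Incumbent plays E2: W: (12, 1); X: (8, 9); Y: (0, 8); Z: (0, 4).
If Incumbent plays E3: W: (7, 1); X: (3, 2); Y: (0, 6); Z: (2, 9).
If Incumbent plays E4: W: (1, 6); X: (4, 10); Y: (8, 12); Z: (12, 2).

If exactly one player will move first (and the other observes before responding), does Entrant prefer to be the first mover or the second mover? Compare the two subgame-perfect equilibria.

If Incumbent leads: Entrant's best replies are E1→W, E2→X, E3→Z, E4→Y; Incumbent's induced payoffs 11, 8, 2, 8; outcome (E1, W), payoffs (11, 7).
If Entrant leads: Incumbent's best replies are W→E2, X→E1, Y→E4, Z→E4; Entrant's induced payoffs 1, 3, 12, 2; outcome (E4, Y), payoffs (8, 12).
Entrant gets 12 moving first and 7 moving second, so Entrant prefers to move first.

first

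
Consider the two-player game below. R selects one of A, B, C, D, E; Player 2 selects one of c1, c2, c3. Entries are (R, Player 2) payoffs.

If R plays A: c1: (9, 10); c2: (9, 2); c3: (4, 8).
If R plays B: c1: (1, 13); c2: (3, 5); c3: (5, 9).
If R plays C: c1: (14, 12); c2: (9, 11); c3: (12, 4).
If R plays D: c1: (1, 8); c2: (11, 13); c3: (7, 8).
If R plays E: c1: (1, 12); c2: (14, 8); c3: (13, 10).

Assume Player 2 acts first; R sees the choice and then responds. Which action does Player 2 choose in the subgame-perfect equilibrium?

c1

Backward induction with Player 2 moving first.
- c1 → R plays C (best of 9, 1, 14, 1, 1); Player 2 gets 12.
- c2 → R plays E (best of 9, 3, 9, 11, 14); Player 2 gets 8.
- c3 → R plays E (best of 4, 5, 12, 7, 13); Player 2 gets 10.
Among 12, 8, 10, the best is 12 at c1. Subgame-perfect outcome: (C, c1) with payoffs (14, 12).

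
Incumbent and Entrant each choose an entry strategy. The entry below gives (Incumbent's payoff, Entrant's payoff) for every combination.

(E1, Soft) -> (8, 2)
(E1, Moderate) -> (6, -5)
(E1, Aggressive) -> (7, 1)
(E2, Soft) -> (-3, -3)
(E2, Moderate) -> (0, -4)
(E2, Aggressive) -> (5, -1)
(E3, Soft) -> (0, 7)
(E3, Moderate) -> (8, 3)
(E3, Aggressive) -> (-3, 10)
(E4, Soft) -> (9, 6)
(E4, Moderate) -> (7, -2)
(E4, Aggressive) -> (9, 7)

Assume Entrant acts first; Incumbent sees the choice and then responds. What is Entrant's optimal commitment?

Aggressive

Backward induction with Entrant moving first.
- Soft: BR = E4, leader payoff 6.
- Moderate: BR = E3, leader payoff 3.
- Aggressive: BR = E4, leader payoff 7.
Entrant's induced payoffs are 6, 3, 7, so Entrant commits to Aggressive. Subgame-perfect outcome: (E4, Aggressive) with payoffs (9, 7).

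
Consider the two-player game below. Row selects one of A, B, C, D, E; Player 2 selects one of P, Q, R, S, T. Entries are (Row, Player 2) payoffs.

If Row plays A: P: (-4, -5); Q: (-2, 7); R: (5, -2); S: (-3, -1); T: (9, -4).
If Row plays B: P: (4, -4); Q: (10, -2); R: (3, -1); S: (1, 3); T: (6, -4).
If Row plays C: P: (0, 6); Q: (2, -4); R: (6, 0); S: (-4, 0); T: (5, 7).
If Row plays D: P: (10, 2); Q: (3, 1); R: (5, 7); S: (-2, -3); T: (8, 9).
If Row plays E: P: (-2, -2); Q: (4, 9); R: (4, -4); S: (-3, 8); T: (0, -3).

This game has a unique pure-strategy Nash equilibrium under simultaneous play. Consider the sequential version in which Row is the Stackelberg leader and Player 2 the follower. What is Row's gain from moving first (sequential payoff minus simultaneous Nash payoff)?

7

Backward induction with Row moving first.
- A → Player 2 plays Q (best of -5, 7, -2, -1, -4); Row gets -2.
- B → Player 2 plays S (best of -4, -2, -1, 3, -4); Row gets 1.
- C → Player 2 plays T (best of 6, -4, 0, 0, 7); Row gets 5.
- D → Player 2 plays T (best of 2, 1, 7, -3, 9); Row gets 8.
- E → Player 2 plays Q (best of -2, 9, -4, 8, -3); Row gets 4.
Maximizing over -2, 1, 5, 8, 4, Row chooses D. Subgame-perfect outcome: (D, T) with payoffs (8, 9).
For the simultaneous game, intersect best replies.
Row's best replies: P→D; Q→B; R→C; S→B; T→A.
Player 2's best replies: A→Q; B→S; C→T; D→T; E→Q.
Only (B, S) has each player best-responding; Nash payoffs (1, 3).
Row's commitment gain: 8 − 1 = 7.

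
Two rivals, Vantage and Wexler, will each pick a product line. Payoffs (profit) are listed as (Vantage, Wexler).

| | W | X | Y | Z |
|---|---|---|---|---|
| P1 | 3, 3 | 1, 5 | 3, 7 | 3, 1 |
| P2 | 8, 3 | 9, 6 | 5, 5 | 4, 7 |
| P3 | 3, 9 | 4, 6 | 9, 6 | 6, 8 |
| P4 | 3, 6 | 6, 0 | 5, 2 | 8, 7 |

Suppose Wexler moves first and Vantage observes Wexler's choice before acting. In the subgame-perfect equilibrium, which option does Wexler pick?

Z

Solve by backward induction (Wexler leads).
- W: Vantage compares 3, 8, 3, 3 and picks P2; Wexler would get 3.
- X: Vantage compares 1, 9, 4, 6 and picks P2; Wexler would get 6.
- Y: Vantage compares 3, 5, 9, 5 and picks P3; Wexler would get 6.
- Z: Vantage compares 3, 4, 6, 8 and picks P4; Wexler would get 7.
Maximizing over 3, 6, 6, 7, Wexler chooses Z. Subgame-perfect outcome: (P4, Z) with payoffs (8, 7).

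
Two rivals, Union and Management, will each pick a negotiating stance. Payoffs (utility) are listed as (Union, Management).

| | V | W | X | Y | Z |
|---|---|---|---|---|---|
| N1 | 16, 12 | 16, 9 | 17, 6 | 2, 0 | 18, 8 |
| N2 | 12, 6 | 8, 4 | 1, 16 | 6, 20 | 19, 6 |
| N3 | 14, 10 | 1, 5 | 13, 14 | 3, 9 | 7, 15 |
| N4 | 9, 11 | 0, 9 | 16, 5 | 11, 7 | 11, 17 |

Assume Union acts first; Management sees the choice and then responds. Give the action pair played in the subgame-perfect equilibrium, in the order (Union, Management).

(N1, V)

Solve by backward induction (Union leads).
- N1: BR = V, leader payoff 16.
- N2: BR = Y, leader payoff 6.
- N3: BR = Z, leader payoff 7.
- N4: BR = Z, leader payoff 11.
Maximizing over 16, 6, 7, 11, Union chooses N1. Subgame-perfect outcome: (N1, V) with payoffs (16, 12).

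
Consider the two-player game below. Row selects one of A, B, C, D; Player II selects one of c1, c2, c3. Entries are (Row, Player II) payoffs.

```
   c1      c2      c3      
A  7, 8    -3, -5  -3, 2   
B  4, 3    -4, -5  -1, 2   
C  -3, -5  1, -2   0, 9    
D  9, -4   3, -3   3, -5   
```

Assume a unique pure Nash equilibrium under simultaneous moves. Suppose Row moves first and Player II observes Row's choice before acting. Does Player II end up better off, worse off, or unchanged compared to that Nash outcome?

Player II best-responds to each possible Row move:
- A: BR = c1, leader payoff 7.
- B: BR = c1, leader payoff 4.
- C: BR = c3, leader payoff 0.
- D: BR = c2, leader payoff 3.
Row's induced payoffs are 7, 4, 0, 3, so Row commits to A. Subgame-perfect outcome: (A, c1) with payoffs (7, 8).
Now find the simultaneous Nash equilibrium.
Row's best replies: c1→D; c2→D; c3→D.
Player II's best replies: A→c1; B→c1; C→c3; D→c2.
Only (D, c2) has each player best-responding; Nash payoffs (3, -3).
Player II earns 8 sequentially versus -3 at the Nash outcome: better off.

better off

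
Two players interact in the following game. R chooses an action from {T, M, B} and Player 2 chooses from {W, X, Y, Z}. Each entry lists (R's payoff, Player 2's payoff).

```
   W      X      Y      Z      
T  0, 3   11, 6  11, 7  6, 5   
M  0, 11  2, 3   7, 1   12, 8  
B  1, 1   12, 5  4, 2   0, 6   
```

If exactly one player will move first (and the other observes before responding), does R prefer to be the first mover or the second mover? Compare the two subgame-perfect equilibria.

If R leads: Player 2's best replies are T→Y, M→W, B→Z; R's induced payoffs 11, 0, 0; outcome (T, Y), payoffs (11, 7).
If Player 2 leads: R's best replies are W→B, X→B, Y→T, Z→M; Player 2's induced payoffs 1, 5, 7, 8; outcome (M, Z), payoffs (12, 8).
R gets 11 moving first and 12 moving second, so R prefers to move second.

second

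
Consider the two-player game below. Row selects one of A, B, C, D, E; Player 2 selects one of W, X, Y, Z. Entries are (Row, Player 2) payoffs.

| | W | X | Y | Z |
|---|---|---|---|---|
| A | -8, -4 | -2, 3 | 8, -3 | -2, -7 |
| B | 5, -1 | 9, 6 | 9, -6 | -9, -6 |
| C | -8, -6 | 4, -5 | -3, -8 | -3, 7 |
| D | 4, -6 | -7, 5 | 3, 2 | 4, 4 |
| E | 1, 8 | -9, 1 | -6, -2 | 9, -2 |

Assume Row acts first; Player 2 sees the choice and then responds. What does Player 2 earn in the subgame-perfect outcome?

6

Player 2 best-responds to each possible Row move:
- A: Player 2 compares -4, 3, -3, -7 and picks X; Row would get -2.
- B: Player 2 compares -1, 6, -6, -6 and picks X; Row would get 9.
- C: Player 2 compares -6, -5, -8, 7 and picks Z; Row would get -3.
- D: Player 2 compares -6, 5, 2, 4 and picks X; Row would get -7.
- E: Player 2 compares 8, 1, -2, -2 and picks W; Row would get 1.
Among -2, 9, -3, -7, 1, the best is 9 at B. Subgame-perfect outcome: (B, X) with payoffs (9, 6).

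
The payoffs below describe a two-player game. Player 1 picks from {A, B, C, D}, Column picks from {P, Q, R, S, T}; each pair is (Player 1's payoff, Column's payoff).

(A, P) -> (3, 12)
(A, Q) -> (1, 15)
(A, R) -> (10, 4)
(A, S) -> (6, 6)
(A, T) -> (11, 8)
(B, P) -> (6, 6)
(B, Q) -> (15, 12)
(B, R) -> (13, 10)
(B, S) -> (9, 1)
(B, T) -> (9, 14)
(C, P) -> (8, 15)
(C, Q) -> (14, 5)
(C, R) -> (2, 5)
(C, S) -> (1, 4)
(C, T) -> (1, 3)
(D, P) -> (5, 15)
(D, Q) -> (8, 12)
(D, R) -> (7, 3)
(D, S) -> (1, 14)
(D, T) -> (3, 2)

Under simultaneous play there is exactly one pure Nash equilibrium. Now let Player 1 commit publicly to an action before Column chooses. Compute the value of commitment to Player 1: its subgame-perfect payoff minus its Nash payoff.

Solve by backward induction (Player 1 leads).
- A: Column compares 12, 15, 4, 6, 8 and picks Q; Player 1 would get 1.
- B: Column compares 6, 12, 10, 1, 14 and picks T; Player 1 would get 9.
- C: Column compares 15, 5, 5, 4, 3 and picks P; Player 1 would get 8.
- D: Column compares 15, 12, 3, 14, 2 and picks P; Player 1 would get 5.
Among 1, 9, 8, 5, the best is 9 at B. Subgame-perfect outcome: (B, T) with payoffs (9, 14).
Now find the simultaneous Nash equilibrium.
Player 1's best replies: P→C; Q→B; R→B; S→B; T→A.
Column's best replies: A→Q; B→T; C→P; D→P.
Only (C, P) has each player best-responding; Nash payoffs (8, 15).
Player 1's commitment gain: 9 − 8 = 1.

1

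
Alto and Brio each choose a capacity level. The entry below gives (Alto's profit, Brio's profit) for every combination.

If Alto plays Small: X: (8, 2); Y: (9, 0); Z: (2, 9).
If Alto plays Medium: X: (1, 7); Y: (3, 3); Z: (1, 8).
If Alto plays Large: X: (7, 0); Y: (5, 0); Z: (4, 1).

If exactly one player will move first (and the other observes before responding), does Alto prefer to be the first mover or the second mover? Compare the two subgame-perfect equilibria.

second

If Alto leads: Brio's best replies are Small→Z, Medium→Z, Large→Z; Alto's induced payoffs 2, 1, 4; outcome (Large, Z), payoffs (4, 1).
If Brio leads: Alto's best replies are X→Small, Y→Small, Z→Large; Brio's induced payoffs 2, 0, 1; outcome (Small, X), payoffs (8, 2).
Alto gets 4 moving first and 8 moving second, so Alto prefers to move second.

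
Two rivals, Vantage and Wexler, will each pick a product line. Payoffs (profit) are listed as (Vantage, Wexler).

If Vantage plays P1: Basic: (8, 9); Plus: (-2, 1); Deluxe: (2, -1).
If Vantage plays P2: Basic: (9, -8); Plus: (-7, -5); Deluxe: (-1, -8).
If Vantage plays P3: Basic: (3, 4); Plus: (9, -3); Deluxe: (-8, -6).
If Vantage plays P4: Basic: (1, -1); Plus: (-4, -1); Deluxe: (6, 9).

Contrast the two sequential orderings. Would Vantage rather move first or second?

first

If Vantage leads: Wexler's best replies are P1→Basic, P2→Plus, P3→Basic, P4→Deluxe; Vantage's induced payoffs 8, -7, 3, 6; outcome (P1, Basic), payoffs (8, 9).
If Wexler leads: Vantage's best replies are Basic→P2, Plus→P3, Deluxe→P4; Wexler's induced payoffs -8, -3, 9; outcome (P4, Deluxe), payoffs (6, 9).
Vantage gets 8 moving first and 6 moving second, so Vantage prefers to move first.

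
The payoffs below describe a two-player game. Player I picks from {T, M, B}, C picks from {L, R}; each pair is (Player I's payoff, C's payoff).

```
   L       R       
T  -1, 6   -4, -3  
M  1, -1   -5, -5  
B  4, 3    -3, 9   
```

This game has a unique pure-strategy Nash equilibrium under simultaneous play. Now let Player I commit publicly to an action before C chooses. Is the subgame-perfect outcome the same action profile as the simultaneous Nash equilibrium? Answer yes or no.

no

Solve by backward induction (Player I leads).
- T: C compares 6, -3 and picks L; Player I would get -1.
- M: C compares -1, -5 and picks L; Player I would get 1.
- B: C compares 3, 9 and picks R; Player I would get -3.
Maximizing over -1, 1, -3, Player I chooses M. Subgame-perfect outcome: (M, L) with payoffs (1, -1).
For the simultaneous game, intersect best replies.
Player I's best replies: L→B; R→B.
C's best replies: T→L; M→L; B→R.
Only (B, R) has each player best-responding; Nash payoffs (-3, 9).
Sequential outcome (M, L) differs from the Nash profile (B, R).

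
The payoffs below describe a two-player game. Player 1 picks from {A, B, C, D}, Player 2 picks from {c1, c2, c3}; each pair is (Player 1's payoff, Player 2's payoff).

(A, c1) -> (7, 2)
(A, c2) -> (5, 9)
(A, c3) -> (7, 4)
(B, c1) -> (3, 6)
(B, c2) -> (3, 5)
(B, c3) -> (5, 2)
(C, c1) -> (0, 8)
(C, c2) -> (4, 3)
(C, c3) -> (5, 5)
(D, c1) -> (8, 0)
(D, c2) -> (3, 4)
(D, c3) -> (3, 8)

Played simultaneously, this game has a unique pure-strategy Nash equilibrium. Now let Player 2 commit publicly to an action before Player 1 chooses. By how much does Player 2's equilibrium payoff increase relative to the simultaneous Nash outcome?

Work backward from Player 1's decision.
- c1: Player 1 compares 7, 3, 0, 8 and picks D; Player 2 would get 0.
- c2: Player 1 compares 5, 3, 4, 3 and picks A; Player 2 would get 9.
- c3: Player 1 compares 7, 5, 5, 3 and picks A; Player 2 would get 4.
Player 2's induced payoffs are 0, 9, 4, so Player 2 commits to c2. Subgame-perfect outcome: (A, c2) with payoffs (5, 9).
For the simultaneous game, intersect best replies.
Player 1's best replies: c1→D; c2→A; c3→A.
Player 2's best replies: A→c2; B→c1; C→c1; D→c3.
The unique mutual best reply is (A, c2), giving (5, 9).
Player 2's commitment gain: 9 − 9 = 0.

0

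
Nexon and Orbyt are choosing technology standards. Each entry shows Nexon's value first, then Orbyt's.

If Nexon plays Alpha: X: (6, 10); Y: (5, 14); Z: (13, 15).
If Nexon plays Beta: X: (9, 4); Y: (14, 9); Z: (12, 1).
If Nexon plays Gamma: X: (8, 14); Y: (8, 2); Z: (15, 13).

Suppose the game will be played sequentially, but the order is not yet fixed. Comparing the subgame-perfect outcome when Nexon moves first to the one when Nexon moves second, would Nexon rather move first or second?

second

If Nexon leads: Orbyt's best replies are Alpha→Z, Beta→Y, Gamma→X; Nexon's induced payoffs 13, 14, 8; outcome (Beta, Y), payoffs (14, 9).
If Orbyt leads: Nexon's best replies are X→Beta, Y→Beta, Z→Gamma; Orbyt's induced payoffs 4, 9, 13; outcome (Gamma, Z), payoffs (15, 13).
Nexon gets 14 moving first and 15 moving second, so Nexon prefers to move second.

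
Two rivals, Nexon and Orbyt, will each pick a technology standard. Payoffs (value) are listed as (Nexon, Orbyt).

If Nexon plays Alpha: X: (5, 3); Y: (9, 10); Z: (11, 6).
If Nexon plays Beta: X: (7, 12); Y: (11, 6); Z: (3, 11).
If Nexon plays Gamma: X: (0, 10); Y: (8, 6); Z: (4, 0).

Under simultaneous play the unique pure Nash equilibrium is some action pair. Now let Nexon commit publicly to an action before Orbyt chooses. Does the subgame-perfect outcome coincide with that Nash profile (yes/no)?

no

Orbyt best-responds to each possible Nexon move:
- Alpha: Orbyt compares 3, 10, 6 and picks Y; Nexon would get 9.
- Beta: Orbyt compares 12, 6, 11 and picks X; Nexon would get 7.
- Gamma: Orbyt compares 10, 6, 0 and picks X; Nexon would get 0.
Among 9, 7, 0, the best is 9 at Alpha. Subgame-perfect outcome: (Alpha, Y) with payoffs (9, 10).
For the simultaneous game, intersect best replies.
Nexon's best replies: X→Beta; Y→Beta; Z→Alpha.
Orbyt's best replies: Alpha→Y; Beta→X; Gamma→X.
The unique mutual best reply is (Beta, X), giving (7, 12).
Sequential outcome (Alpha, Y) differs from the Nash profile (Beta, X).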